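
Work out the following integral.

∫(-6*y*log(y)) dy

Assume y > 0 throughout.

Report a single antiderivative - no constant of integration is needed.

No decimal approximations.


Answer: -3*y**2*log(y) + 3*y**2/2.


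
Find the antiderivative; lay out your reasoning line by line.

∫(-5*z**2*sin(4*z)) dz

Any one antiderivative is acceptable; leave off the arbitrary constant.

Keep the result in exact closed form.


Step 1. Integrate ∫(-5*z**2*sin(4*z)) dz by parts with u = z**2, dv = (-5*sin(4*z)) dz, so v = 5*cos(4*z)/4: now 5*z**2*cos(4*z)/4 + ∫(-5*z*cos(4*z)/2) dz.
Step 2. Integrate ∫(-5*z*cos(4*z)/2) dz by parts with u = z, dv = (-5*cos(4*z)/2) dz, so v = -5*sin(4*z)/8: now 5*z**2*cos(4*z)/4 - 5*z*sin(4*z)/8 + ∫(5*sin(4*z)/8) dz.
Step 3. Evaluate the standard form: now 5*z**2*cos(4*z)/4 - 5*z*sin(4*z)/8 - 5*cos(4*z)/32.
Answer: 5*z**2*cos(4*z)/4 - 5*z*sin(4*z)/8 - 5*cos(4*z)/32.


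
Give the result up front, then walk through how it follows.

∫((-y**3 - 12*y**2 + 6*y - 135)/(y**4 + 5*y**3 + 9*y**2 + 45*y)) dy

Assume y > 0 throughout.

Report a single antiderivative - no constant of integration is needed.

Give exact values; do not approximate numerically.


The answer is -3*log(y) + 2*log(y + 5) + atan(y/3).
Step 1. Decompose ∫((-y**3 - 12*y**2 + 6*y - 135)/(y**4 + 5*y**3 + 9*y**2 + 45*y)) dy by partial fractions, (-y**3 - 12*y**2 + 6*y - 135)/(y**4 + 5*y**3 + 9*y**2 + 45*y) = 3/(y**2 + 9) + 2/(y + 5) - 3/y: now ∫(-3/y) dy + ∫(2/(y + 5)) dy + ∫(3/(y**2 + 9)) dy.
Step 2. Evaluate the standard form [assuming y > 0]: now -3*log(y) + ∫(2/(y + 5)) dy + ∫(3/(y**2 + 9)) dy.
Step 3. Evaluate the standard form [assuming y > -5]: now -3*log(y) + 2*log(y + 5) + ∫(3/(y**2 + 9)) dy.
Step 4. Evaluate the standard form: now -3*log(y) + 2*log(y + 5) + atan(y/3).
Answer: -3*log(y) + 2*log(y + 5) + atan(y/3).


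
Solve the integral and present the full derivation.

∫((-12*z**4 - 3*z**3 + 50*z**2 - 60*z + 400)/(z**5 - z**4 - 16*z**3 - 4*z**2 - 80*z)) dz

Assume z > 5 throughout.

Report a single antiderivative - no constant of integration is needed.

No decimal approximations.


Step 1. Decompose ∫((-12*z**4 - 3*z**3 + 50*z**2 - 60*z + 400)/(z**5 - z**4 - 16*z**3 - 4*z**2 - 80*z)) dz by partial fractions, (-12*z**4 - 3*z**3 + 50*z**2 - 60*z + 400)/(z**5 - z**4 - 16*z**3 - 4*z**2 - 80*z) = 2/(z**2 + 4) - 2/(z + 4) - 5/(z - 5) - 5/z: now ∫(-5/z) dz + ∫(-5/(z - 5)) dz + ∫(-2/(z + 4)) dz + ∫(2/(z**2 + 4)) dz.
Step 2. Evaluate the standard form [assuming z > -4]: now -2*log(z + 4) + ∫(-5/z) dz + ∫(-5/(z - 5)) dz + ∫(2/(z**2 + 4)) dz.
Step 3. Evaluate the standard form [assuming z > 5]: now -5*log(z - 5) - 2*log(z + 4) + ∫(-5/z) dz + ∫(2/(z**2 + 4)) dz.
Step 4. Evaluate the standard form [assuming z > 0]: now -5*log(z) - 5*log(z - 5) - 2*log(z + 4) + ∫(2/(z**2 + 4)) dz.
Step 5. Evaluate the standard form: now -5*log(z) - 5*log(z - 5) - 2*log(z + 4) + atan(z/2).
Answer: -5*log(z) - 5*log(z - 5) - 2*log(z + 4) + atan(z/2).


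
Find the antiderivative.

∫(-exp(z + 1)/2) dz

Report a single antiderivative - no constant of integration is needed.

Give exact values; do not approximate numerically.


Answer: -exp(z + 1)/2.


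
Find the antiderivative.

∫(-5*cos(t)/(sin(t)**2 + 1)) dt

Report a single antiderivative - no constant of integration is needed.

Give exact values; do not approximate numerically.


Answer: -5*atan(sin(t)).


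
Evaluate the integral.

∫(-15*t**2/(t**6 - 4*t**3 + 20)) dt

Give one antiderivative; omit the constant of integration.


Answer: -5*atan(t**3/4 - 1/2)/4.


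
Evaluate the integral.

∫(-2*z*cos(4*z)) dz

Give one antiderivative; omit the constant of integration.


Answer: -z*sin(4*z)/2 - cos(4*z)/8.


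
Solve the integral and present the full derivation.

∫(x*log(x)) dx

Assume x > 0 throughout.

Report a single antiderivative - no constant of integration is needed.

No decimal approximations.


Step 1. Integrate ∫(x*log(x)) dx by parts with u = log(x), dv = (x) dx, so v = x**2/2 [assuming x > 0]: now x**2*log(x)/2 + ∫(-x/2) dx.
Step 2. Evaluate the standard form: now x**2*log(x)/2 - x**2/4.
Answer: x**2*log(x)/2 - x**2/4.


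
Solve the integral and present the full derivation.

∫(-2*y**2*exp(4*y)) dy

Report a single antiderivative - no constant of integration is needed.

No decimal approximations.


Step 1. Integrate ∫(-2*y**2*exp(4*y)) dy by parts with u = y**2, dv = (-2*exp(4*y)) dy, so v = -exp(4*y)/2: now -y**2*exp(4*y)/2 + ∫(y*exp(4*y)) dy.
Step 2. Integrate ∫(y*exp(4*y)) dy by parts with u = y, dv = (exp(4*y)) dy, so v = exp(4*y)/4: now -y**2*exp(4*y)/2 + y*exp(4*y)/4 + ∫(-exp(4*y)/4) dy.
Step 3. Evaluate the standard form: now -y**2*exp(4*y)/2 + y*exp(4*y)/4 - exp(4*y)/16.
Answer: -y**2*exp(4*y)/2 + y*exp(4*y)/4 - exp(4*y)/16.


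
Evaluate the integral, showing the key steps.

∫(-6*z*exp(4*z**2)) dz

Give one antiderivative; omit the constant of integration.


Step 1. Substitute u = z**2, turning ∫(-6*z*exp(4*z**2)) dz into ∫(-3*exp(4*u)) du: now ∫(-3*exp(4*u)) du.
Step 2. Evaluate the standard form: now -3*exp(4*u)/4.
Step 3. Substitute back u = z**2: now -3*exp(4*z**2)/4.
Answer: -3*exp(4*z**2)/4.


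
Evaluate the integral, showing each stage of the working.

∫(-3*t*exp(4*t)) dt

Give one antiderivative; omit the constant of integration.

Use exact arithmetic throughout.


Step 1. Integrate ∫(-3*t*exp(4*t)) dt by parts with u = t, dv = (-3*exp(4*t)) dt, so v = -3*exp(4*t)/4: now -3*t*exp(4*t)/4 + ∫(3*exp(4*t)/4) dt.
Step 2. Evaluate the standard form: now -3*t*exp(4*t)/4 + 3*exp(4*t)/16.
Answer: -3*t*exp(4*t)/4 + 3*exp(4*t)/16.


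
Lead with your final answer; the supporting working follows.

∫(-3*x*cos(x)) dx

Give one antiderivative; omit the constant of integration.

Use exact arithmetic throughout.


The answer is -3*x*sin(x) - 3*cos(x).
Step 1. Integrate ∫(-3*x*cos(x)) dx by parts with u = x, dv = (-3*cos(x)) dx, so v = -3*sin(x): now -3*x*sin(x) + ∫(3*sin(x)) dx.
Step 2. Evaluate the standard form: now -3*x*sin(x) - 3*cos(x).
Answer: -3*x*sin(x) - 3*cos(x).


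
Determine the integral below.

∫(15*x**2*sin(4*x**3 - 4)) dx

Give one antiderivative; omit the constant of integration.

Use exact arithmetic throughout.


Answer: -5*cos(4*x**3 - 4)/4.


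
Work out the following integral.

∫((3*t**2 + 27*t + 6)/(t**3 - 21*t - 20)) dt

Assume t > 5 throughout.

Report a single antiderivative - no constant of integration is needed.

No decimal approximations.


Answer: 4*log(t - 5) + log(t + 1) - 2*log(t + 4).


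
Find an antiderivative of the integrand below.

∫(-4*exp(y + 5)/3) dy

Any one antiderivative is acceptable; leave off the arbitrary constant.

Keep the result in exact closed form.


Answer: -4*exp(y + 5)/3.


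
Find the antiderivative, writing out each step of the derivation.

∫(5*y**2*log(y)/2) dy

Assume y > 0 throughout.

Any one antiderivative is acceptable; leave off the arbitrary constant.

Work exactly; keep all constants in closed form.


Step 1. Integrate ∫(5*y**2*log(y)/2) dy by parts with u = log(y), dv = (5*y**2/2) dy, so v = 5*y**3/6 [assuming y > 0]: now 5*y**3*log(y)/6 + ∫(-5*y**2/6) dy.
Step 2. Evaluate the standard form: now 5*y**3*log(y)/6 - 5*y**3/18.
Answer: 5*y**3*log(y)/6 - 5*y**3/18.


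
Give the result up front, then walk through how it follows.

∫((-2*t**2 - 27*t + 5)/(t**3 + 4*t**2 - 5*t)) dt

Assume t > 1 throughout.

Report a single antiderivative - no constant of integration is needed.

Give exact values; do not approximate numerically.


The answer is -log(t) - 4*log(t - 1) + 3*log(t + 5).
Step 1. Decompose ∫((-2*t**2 - 27*t + 5)/(t**3 + 4*t**2 - 5*t)) dt by partial fractions, (-2*t**2 - 27*t + 5)/(t**3 + 4*t**2 - 5*t) = 3/(t + 5) - 4/(t - 1) - 1/t: now ∫(-1/t) dt + ∫(-4/(t - 1)) dt + ∫(3/(t + 5)) dt.
Step 2. Evaluate the standard form [assuming t > -5]: now 3*log(t + 5) + ∫(-1/t) dt + ∫(-4/(t - 1)) dt.
Step 3. Evaluate the standard form [assuming t > 1]: now -4*log(t - 1) + 3*log(t + 5) + ∫(-1/t) dt.
Step 4. Evaluate the standard form [assuming t > 0]: now -log(t) - 4*log(t - 1) + 3*log(t + 5).
Answer: -log(t) - 4*log(t - 1) + 3*log(t + 5).


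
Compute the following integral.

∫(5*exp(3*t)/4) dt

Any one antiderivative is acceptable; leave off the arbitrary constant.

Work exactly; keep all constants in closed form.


Answer: 5*exp(3*t)/12.


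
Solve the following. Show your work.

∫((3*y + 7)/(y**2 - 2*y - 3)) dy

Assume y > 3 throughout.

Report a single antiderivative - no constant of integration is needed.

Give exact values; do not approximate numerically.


Step 1. Decompose ∫((3*y + 7)/(y**2 - 2*y - 3)) dy by partial fractions, (3*y + 7)/(y**2 - 2*y - 3) = -1/(y + 1) + 4/(y - 3): now ∫(4/(y - 3)) dy + ∫(-1/(y + 1)) dy.
Step 2. Evaluate the standard form [assuming y > 3]: now 4*log(y - 3) + ∫(-1/(y + 1)) dy.
Step 3. Evaluate the standard form [assuming y > -1]: now 4*log(y - 3) - log(y + 1).
Answer: 4*log(y - 3) - log(y + 1).


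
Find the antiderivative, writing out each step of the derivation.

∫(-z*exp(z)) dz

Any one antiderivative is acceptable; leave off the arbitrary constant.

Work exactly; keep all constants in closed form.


Step 1. Integrate ∫(-z*exp(z)) dz by parts with u = z, dv = (-exp(z)) dz, so v = -exp(z): now -z*exp(z) + ∫(exp(z)) dz.
Step 2. Evaluate the standard form: now -z*exp(z) + exp(z).
Answer: -z*exp(z) + exp(z).


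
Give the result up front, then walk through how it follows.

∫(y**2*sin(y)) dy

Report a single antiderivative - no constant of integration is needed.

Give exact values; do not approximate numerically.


The answer is -y**2*cos(y) + 2*y*sin(y) + 2*cos(y).
Step 1. Integrate ∫(y**2*sin(y)) dy by parts with u = y**2, dv = (sin(y)) dy, so v = -cos(y): now -y**2*cos(y) + ∫(2*y*cos(y)) dy.
Step 2. Integrate ∫(2*y*cos(y)) dy by parts with u = y, dv = (2*cos(y)) dy, so v = 2*sin(y): now -y**2*cos(y) + 2*y*sin(y) + ∫(-2*sin(y)) dy.
Step 3. Evaluate the standard form: now -y**2*cos(y) + 2*y*sin(y) + 2*cos(y).
Answer: -y**2*cos(y) + 2*y*sin(y) + 2*cos(y).


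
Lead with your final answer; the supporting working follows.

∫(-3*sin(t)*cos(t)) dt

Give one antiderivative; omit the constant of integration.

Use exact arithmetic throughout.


The answer is -3*sin(t)**2/2.
Step 1. Substitute u = sin(t), turning ∫(-3*sin(t)*cos(t)) dt into ∫(-3*u) du: now ∫(-3*u) du.
Step 2. Evaluate the standard form: now -3*u**2/2.
Step 3. Substitute back u = sin(t): now -3*sin(t)**2/2.
Answer: -3*sin(t)**2/2.


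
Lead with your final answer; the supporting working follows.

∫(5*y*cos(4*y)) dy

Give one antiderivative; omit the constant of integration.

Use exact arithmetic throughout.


The answer is 5*y*sin(4*y)/4 + 5*cos(4*y)/16.
Step 1. Integrate ∫(5*y*cos(4*y)) dy by parts with u = y, dv = (5*cos(4*y)) dy, so v = 5*sin(4*y)/4: now 5*y*sin(4*y)/4 + ∫(-5*sin(4*y)/4) dy.
Step 2. Evaluate the standard form: now 5*y*sin(4*y)/4 + 5*cos(4*y)/16.
Answer: 5*y*sin(4*y)/4 + 5*cos(4*y)/16.


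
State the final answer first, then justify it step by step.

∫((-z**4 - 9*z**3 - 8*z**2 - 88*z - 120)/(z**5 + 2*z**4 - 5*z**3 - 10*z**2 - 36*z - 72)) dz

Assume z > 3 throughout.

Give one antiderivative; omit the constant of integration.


The answer is -2*log(z - 3) - 2*log(z + 2) + 3*log(z + 3) + 2*atan(z/2).
Step 1. Decompose ∫((-z**4 - 9*z**3 - 8*z**2 - 88*z - 120)/(z**5 + 2*z**4 - 5*z**3 - 10*z**2 - 36*z - 72)) dz by partial fractions, (-z**4 - 9*z**3 - 8*z**2 - 88*z - 120)/(z**5 + 2*z**4 - 5*z**3 - 10*z**2 - 36*z - 72) = 4/(z**2 + 4) + 3/(z + 3) - 2/(z + 2) - 2/(z - 3): now ∫(-2/(z - 3)) dz + ∫(-2/(z + 2)) dz + ∫(3/(z + 3)) dz + ∫(4/(z**2 + 4)) dz.
Step 2. Evaluate the standard form [assuming z > 3]: now -2*log(z - 3) + ∫(-2/(z + 2)) dz + ∫(3/(z + 3)) dz + ∫(4/(z**2 + 4)) dz.
Step 3. Evaluate the standard form [assuming z > -2]: now -2*log(z - 3) - 2*log(z + 2) + ∫(3/(z + 3)) dz + ∫(4/(z**2 + 4)) dz.
Step 4. Evaluate the standard form [assuming z > -3]: now -2*log(z - 3) - 2*log(z + 2) + 3*log(z + 3) + ∫(4/(z**2 + 4)) dz.
Step 5. Evaluate the standard form: now -2*log(z - 3) - 2*log(z + 2) + 3*log(z + 3) + 2*atan(z/2).
Answer: -2*log(z - 3) - 2*log(z + 2) + 3*log(z + 3) + 2*atan(z/2).


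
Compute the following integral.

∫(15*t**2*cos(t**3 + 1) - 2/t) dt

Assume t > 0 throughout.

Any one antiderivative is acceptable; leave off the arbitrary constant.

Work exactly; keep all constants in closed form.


Answer: -2*log(t) + 5*sin(t**3 + 1).


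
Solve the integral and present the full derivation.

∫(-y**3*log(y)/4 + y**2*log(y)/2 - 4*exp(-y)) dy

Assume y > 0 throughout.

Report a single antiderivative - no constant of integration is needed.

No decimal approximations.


Step 1. Rewrite: now ∫(y**2*log(y)/2) dy + ∫(-y**3*log(y)/4) dy + ∫(-4*exp(-y)) dy.
Step 2. Evaluate the standard form: now ∫(y**2*log(y)/2) dy + ∫(-y**3*log(y)/4) dy + 4*exp(-y).
Step 3. Integrate ∫(-y**3*log(y)/4) dy by parts with u = log(y), dv = (-y**3/4) dy, so v = -y**4/16 [assuming y > 0]: now -y**4*log(y)/16 + ∫(y**3/16) dy + ∫(y**2*log(y)/2) dy + 4*exp(-y).
Step 4. Evaluate the standard form: now -y**4*log(y)/16 + y**4/64 + ∫(y**2*log(y)/2) dy + 4*exp(-y).
Step 5. Integrate ∫(y**2*log(y)/2) dy by parts with u = log(y), dv = (y**2/2) dy, so v = y**3/6 [assuming y > 0]: now -y**4*log(y)/16 + y**4/64 + y**3*log(y)/6 + ∫(-y**2/6) dy + 4*exp(-y).
Step 6. Evaluate the standard form: now -y**4*log(y)/16 + y**4/64 + y**3*log(y)/6 - y**3/18 + 4*exp(-y).
Answer: -y**4*log(y)/16 + y**4/64 + y**3*log(y)/6 - y**3/18 + 4*exp(-y).


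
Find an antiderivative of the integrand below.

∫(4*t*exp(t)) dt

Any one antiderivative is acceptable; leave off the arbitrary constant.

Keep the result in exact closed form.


Answer: 4*t*exp(t) - 4*exp(t).


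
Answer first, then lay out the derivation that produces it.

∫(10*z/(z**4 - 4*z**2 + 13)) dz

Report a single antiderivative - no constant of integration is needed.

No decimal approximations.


The answer is 5*atan(z**2/3 - 2/3)/3.
Step 1. Substitute u = z**2 - 2, turning ∫(10*z/(z**4 - 4*z**2 + 13)) dz into ∫(5/(u**2 + 9)) du: now ∫(5/(u**2 + 9)) du.
Step 2. Evaluate the standard form: now 5*atan(u/3)/3.
Step 3. Substitute back u = z**2 - 2: now 5*atan(z**2/3 - 2/3)/3.
Answer: 5*atan(z**2/3 - 2/3)/3.


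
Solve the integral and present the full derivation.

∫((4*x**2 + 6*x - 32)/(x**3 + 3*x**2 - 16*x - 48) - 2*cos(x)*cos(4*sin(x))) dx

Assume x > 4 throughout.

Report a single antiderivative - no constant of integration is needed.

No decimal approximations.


Step 1. Rewrite: now ∫((4*x**2 + 6*x - 32)/(x**3 + 3*x**2 - 16*x - 48)) dx + ∫(-2*cos(x)*cos(4*sin(x))) dx.
Step 2. Decompose ∫((4*x**2 + 6*x - 32)/(x**3 + 3*x**2 - 16*x - 48)) dx by partial fractions, (4*x**2 + 6*x - 32)/(x**3 + 3*x**2 - 16*x - 48) = 1/(x + 4) + 2/(x + 3) + 1/(x - 4): now ∫(-2*cos(x)*cos(4*sin(x))) dx + ∫(1/(x - 4)) dx + ∫(2/(x + 3)) dx + ∫(1/(x + 4)) dx.
Step 3. Evaluate the standard form [assuming x > -4]: now log(x + 4) + ∫(-2*cos(x)*cos(4*sin(x))) dx + ∫(1/(x - 4)) dx + ∫(2/(x + 3)) dx.
Step 4. Evaluate the standard form [assuming x > -3]: now 2*log(x + 3) + log(x + 4) + ∫(-2*cos(x)*cos(4*sin(x))) dx + ∫(1/(x - 4)) dx.
Step 5. Evaluate the standard form [assuming x > 4]: now log(x - 4) + 2*log(x + 3) + log(x + 4) + ∫(-2*cos(x)*cos(4*sin(x))) dx.
Step 6. Substitute u = sin(x), turning ∫(-2*cos(x)*cos(4*sin(x))) dx into ∫(-2*cos(4*u)) du: now log(x - 4) + 2*log(x + 3) + log(x + 4) + ∫(-2*cos(4*u)) du.
Step 7. Evaluate the standard form: now log(x - 4) + 2*log(x + 3) + log(x + 4) - sin(4*u)/2.
Step 8. Substitute back u = sin(x): now log(x - 4) + 2*log(x + 3) + log(x + 4) - sin(4*sin(x))/2.
Answer: log(x - 4) + 2*log(x + 3) + log(x + 4) - sin(4*sin(x))/2.


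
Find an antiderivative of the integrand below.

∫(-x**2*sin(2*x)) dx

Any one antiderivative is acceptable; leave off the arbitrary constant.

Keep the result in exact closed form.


Answer: x**2*cos(2*x)/2 - x*sin(2*x)/2 - cos(2*x)/4.


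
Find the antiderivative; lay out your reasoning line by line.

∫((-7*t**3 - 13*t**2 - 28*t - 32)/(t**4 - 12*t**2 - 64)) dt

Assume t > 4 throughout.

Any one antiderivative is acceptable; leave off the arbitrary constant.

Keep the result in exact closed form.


Step 1. Decompose ∫((-7*t**3 - 13*t**2 - 28*t - 32)/(t**4 - 12*t**2 - 64)) dt by partial fractions, (-7*t**3 - 13*t**2 - 28*t - 32)/(t**4 - 12*t**2 - 64) = -1/(t**2 + 4) - 2/(t + 4) - 5/(t - 4): now ∫(-5/(t - 4)) dt + ∫(-2/(t + 4)) dt + ∫(-1/(t**2 + 4)) dt.
Step 2. Evaluate the standard form [assuming t > -4]: now -2*log(t + 4) + ∫(-5/(t - 4)) dt + ∫(-1/(t**2 + 4)) dt.
Step 3. Evaluate the standard form [assuming t > 4]: now -5*log(t - 4) - 2*log(t + 4) + ∫(-1/(t**2 + 4)) dt.
Step 4. Evaluate the standard form: now -5*log(t - 4) - 2*log(t + 4) - atan(t/2)/2.
Answer: -5*log(t - 4) - 2*log(t + 4) - atan(t/2)/2.


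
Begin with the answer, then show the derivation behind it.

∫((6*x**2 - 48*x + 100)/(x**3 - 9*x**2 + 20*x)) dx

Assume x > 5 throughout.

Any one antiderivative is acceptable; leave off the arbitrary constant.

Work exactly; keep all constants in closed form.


The answer is 5*log(x) + 2*log(x - 5) - log(x - 4).
Step 1. Decompose ∫((6*x**2 - 48*x + 100)/(x**3 - 9*x**2 + 20*x)) dx by partial fractions, (6*x**2 - 48*x + 100)/(x**3 - 9*x**2 + 20*x) = -1/(x - 4) + 2/(x - 5) + 5/x: now ∫(5/x) dx + ∫(2/(x - 5)) dx + ∫(-1/(x - 4)) dx.
Step 2. Evaluate the standard form [assuming x > 0]: now 5*log(x) + ∫(2/(x - 5)) dx + ∫(-1/(x - 4)) dx.
Step 3. Evaluate the standard form [assuming x > 5]: now 5*log(x) + 2*log(x - 5) + ∫(-1/(x - 4)) dx.
Step 4. Evaluate the standard form [assuming x > 4]: now 5*log(x) + 2*log(x - 5) - log(x - 4).
Answer: 5*log(x) + 2*log(x - 5) - log(x - 4).


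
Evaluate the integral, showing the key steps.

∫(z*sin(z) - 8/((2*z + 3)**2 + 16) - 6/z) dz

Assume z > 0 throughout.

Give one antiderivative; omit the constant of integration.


Step 1. Rewrite: now ∫(-6/z) dz + ∫(z*sin(z)) dz + ∫(-8/((2*z + 3)**2 + 16)) dz.
Step 2. Integrate ∫(z*sin(z)) dz by parts with u = z, dv = (sin(z)) dz, so v = -cos(z): now -z*cos(z) + ∫(-6/z) dz + ∫(-8/((2*z + 3)**2 + 16)) dz + ∫(cos(z)) dz.
Step 3. Evaluate the standard form: now -z*cos(z) + sin(z) + ∫(-6/z) dz + ∫(-8/((2*z + 3)**2 + 16)) dz.
Step 4. Evaluate the standard form [assuming z > 0]: now -z*cos(z) - 6*log(z) + sin(z) + ∫(-8/((2*z + 3)**2 + 16)) dz.
Step 5. Substitute u = 2*z + 3, turning ∫(-8/((2*z + 3)**2 + 16)) dz into ∫(-4/(u**2 + 16)) du: now -z*cos(z) - 6*log(z) + sin(z) + ∫(-4/(u**2 + 16)) du.
Step 6. Evaluate the standard form: now -z*cos(z) - 6*log(z) + sin(z) - atan(u/4).
Step 7. Substitute back u = 2*z + 3: now -z*cos(z) - 6*log(z) + sin(z) - atan(z/2 + 3/4).
Answer: -z*cos(z) - 6*log(z) + sin(z) - atan(z/2 + 3/4).


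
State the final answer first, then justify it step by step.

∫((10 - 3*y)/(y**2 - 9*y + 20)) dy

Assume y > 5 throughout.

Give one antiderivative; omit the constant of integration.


The answer is -5*log(y - 5) + 2*log(y - 4).
Step 1. Decompose ∫((10 - 3*y)/(y**2 - 9*y + 20)) dy by partial fractions, (10 - 3*y)/(y**2 - 9*y + 20) = 2/(y - 4) - 5/(y - 5): now ∫(-5/(y - 5)) dy + ∫(2/(y - 4)) dy.
Step 2. Evaluate the standard form [assuming y > 4]: now 2*log(y - 4) + ∫(-5/(y - 5)) dy.
Step 3. Evaluate the standard form [assuming y > 5]: now -5*log(y - 5) + 2*log(y - 4).
Answer: -5*log(y - 5) + 2*log(y - 4).


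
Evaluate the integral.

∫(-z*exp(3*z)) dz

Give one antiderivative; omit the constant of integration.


Answer: -z*exp(3*z)/3 + exp(3*z)/9.


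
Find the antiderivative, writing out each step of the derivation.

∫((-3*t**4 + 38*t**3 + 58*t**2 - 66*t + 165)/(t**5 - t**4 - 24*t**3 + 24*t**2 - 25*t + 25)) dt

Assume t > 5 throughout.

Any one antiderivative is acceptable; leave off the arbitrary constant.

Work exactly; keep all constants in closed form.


Step 1. Decompose ∫((-3*t**4 + 38*t**3 + 58*t**2 - 66*t + 165)/(t**5 - t**4 - 24*t**3 + 24*t**2 - 25*t + 25)) dt by partial fractions, (-3*t**4 + 38*t**3 + 58*t**2 - 66*t + 165)/(t**5 - t**4 - 24*t**3 + 24*t**2 - 25*t + 25) = 4/(t**2 + 1) - 3/(t + 5) - 4/(t - 1) + 4/(t - 5): now ∫(4/(t - 5)) dt + ∫(-4/(t - 1)) dt + ∫(-3/(t + 5)) dt + ∫(4/(t**2 + 1)) dt.
Step 2. Evaluate the standard form [assuming t > 1]: now -4*log(t - 1) + ∫(4/(t - 5)) dt + ∫(-3/(t + 5)) dt + ∫(4/(t**2 + 1)) dt.
Step 3. Evaluate the standard form [assuming t > 5]: now 4*log(t - 5) - 4*log(t - 1) + ∫(-3/(t + 5)) dt + ∫(4/(t**2 + 1)) dt.
Step 4. Evaluate the standard form [assuming t > -5]: now 4*log(t - 5) - 4*log(t - 1) - 3*log(t + 5) + ∫(4/(t**2 + 1)) dt.
Step 5. Evaluate the standard form: now 4*log(t - 5) - 4*log(t - 1) - 3*log(t + 5) + 4*atan(t).
Answer: 4*log(t - 5) - 4*log(t - 1) - 3*log(t + 5) + 4*atan(t).


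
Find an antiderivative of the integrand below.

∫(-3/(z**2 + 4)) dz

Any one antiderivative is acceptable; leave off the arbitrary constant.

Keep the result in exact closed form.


Answer: -3*atan(z/2)/2.


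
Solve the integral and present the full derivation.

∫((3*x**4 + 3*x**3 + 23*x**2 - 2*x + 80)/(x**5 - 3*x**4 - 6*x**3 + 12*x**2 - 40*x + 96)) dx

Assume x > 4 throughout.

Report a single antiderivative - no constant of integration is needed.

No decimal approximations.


Step 1. Decompose ∫((3*x**4 + 3*x**3 + 23*x**2 - 2*x + 80)/(x**5 - 3*x**4 - 6*x**3 + 12*x**2 - 40*x + 96)) dx by partial fractions, (3*x**4 + 3*x**3 + 23*x**2 - 2*x + 80)/(x**5 - 3*x**4 - 6*x**3 + 12*x**2 - 40*x + 96) = 1/(x**2 + 4) + 1/(x + 3) - 3/(x - 2) + 5/(x - 4): now ∫(5/(x - 4)) dx + ∫(-3/(x - 2)) dx + ∫(1/(x + 3)) dx + ∫(1/(x**2 + 4)) dx.
Step 2. Evaluate the standard form [assuming x > 2]: now -3*log(x - 2) + ∫(5/(x - 4)) dx + ∫(1/(x + 3)) dx + ∫(1/(x**2 + 4)) dx.
Step 3. Evaluate the standard form [assuming x > 4]: now 5*log(x - 4) - 3*log(x - 2) + ∫(1/(x + 3)) dx + ∫(1/(x**2 + 4)) dx.
Step 4. Evaluate the standard form [assuming x > -3]: now 5*log(x - 4) - 3*log(x - 2) + log(x + 3) + ∫(1/(x**2 + 4)) dx.
Step 5. Evaluate the standard form: now 5*log(x - 4) - 3*log(x - 2) + log(x + 3) + atan(x/2)/2.
Answer: 5*log(x - 4) - 3*log(x - 2) + log(x + 3) + atan(x/2)/2.


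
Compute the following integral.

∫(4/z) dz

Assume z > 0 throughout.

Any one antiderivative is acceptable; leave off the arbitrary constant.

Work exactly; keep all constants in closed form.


Answer: 4*log(z).


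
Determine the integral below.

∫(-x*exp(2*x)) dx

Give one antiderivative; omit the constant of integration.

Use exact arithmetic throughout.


Answer: -x*exp(2*x)/2 + exp(2*x)/4.


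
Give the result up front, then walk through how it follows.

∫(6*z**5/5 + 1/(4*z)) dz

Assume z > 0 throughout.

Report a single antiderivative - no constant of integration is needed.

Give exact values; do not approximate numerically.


The answer is z**6/5 + log(z)/4.
Step 1. Rewrite: now ∫(1/(4*z)) dz + ∫(6*z**5/5) dz.
Step 2. Evaluate the standard form [assuming z > 0]: now log(z)/4 + ∫(6*z**5/5) dz.
Step 3. Evaluate the standard form: now z**6/5 + log(z)/4.
Answer: z**6/5 + log(z)/4.


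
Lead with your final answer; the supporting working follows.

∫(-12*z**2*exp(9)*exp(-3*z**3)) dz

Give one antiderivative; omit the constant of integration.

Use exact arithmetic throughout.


The answer is 4*exp(9 - 3*z**3)/3.
Step 1. Substitute u = z**3 - 3, turning ∫(-12*z**2*exp(9)*exp(-3*z**3)) dz into ∫(-4*exp(-3*u)) du: now ∫(-4*exp(-3*u)) du.
Step 2. Evaluate the standard form: now 4*exp(-3*u)/3.
Step 3. Substitute back u = z**3 - 3: now 4*exp(9 - 3*z**3)/3.
Answer: 4*exp(9 - 3*z**3)/3.


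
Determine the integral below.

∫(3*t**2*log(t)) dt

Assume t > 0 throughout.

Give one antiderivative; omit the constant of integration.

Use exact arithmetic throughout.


Answer: t**3*log(t) - t**3/3.


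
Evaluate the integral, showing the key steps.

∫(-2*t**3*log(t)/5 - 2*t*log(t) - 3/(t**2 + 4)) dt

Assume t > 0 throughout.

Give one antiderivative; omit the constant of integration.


Step 1. Rewrite: now ∫(-2*t*log(t)) dt + ∫(-2*t**3*log(t)/5) dt + ∫(-3/(t**2 + 4)) dt.
Step 2. Integrate ∫(-2*t**3*log(t)/5) dt by parts with u = log(t), dv = (-2*t**3/5) dt, so v = -t**4/10 [assuming t > 0]: now -t**4*log(t)/10 + ∫(t**3/10) dt + ∫(-2*t*log(t)) dt + ∫(-3/(t**2 + 4)) dt.
Step 3. Evaluate the standard form: now -t**4*log(t)/10 + t**4/40 + ∫(-2*t*log(t)) dt + ∫(-3/(t**2 + 4)) dt.
Step 4. Evaluate the standard form: now -t**4*log(t)/10 + t**4/40 - 3*atan(t/2)/2 + ∫(-2*t*log(t)) dt.
Step 5. Integrate ∫(-2*t*log(t)) dt by parts with u = log(t), dv = (-2*t) dt, so v = -t**2 [assuming t > 0]: now -t**4*log(t)/10 + t**4/40 - t**2*log(t) - 3*atan(t/2)/2 + ∫(t) dt.
Step 6. Evaluate the standard form: now -t**4*log(t)/10 + t**4/40 - t**2*log(t) + t**2/2 - 3*atan(t/2)/2.
Answer: -t**4*log(t)/10 + t**4/40 - t**2*log(t) + t**2/2 - 3*atan(t/2)/2.


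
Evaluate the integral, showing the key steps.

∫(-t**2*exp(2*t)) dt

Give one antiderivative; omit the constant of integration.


Step 1. Integrate ∫(-t**2*exp(2*t)) dt by parts with u = t**2, dv = (-exp(2*t)) dt, so v = -exp(2*t)/2: now -t**2*exp(2*t)/2 + ∫(t*exp(2*t)) dt.
Step 2. Integrate ∫(t*exp(2*t)) dt by parts with u = t, dv = (exp(2*t)) dt, so v = exp(2*t)/2: now -t**2*exp(2*t)/2 + t*exp(2*t)/2 + ∫(-exp(2*t)/2) dt.
Step 3. Evaluate the standard form: now -t**2*exp(2*t)/2 + t*exp(2*t)/2 - exp(2*t)/4.
Answer: -t**2*exp(2*t)/2 + t*exp(2*t)/2 - exp(2*t)/4.


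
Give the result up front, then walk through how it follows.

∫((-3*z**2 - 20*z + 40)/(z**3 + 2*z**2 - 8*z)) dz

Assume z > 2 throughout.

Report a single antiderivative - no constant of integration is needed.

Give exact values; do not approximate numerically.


The answer is -5*log(z) - log(z - 2) + 3*log(z + 4).
Step 1. Decompose ∫((-3*z**2 - 20*z + 40)/(z**3 + 2*z**2 - 8*z)) dz by partial fractions, (-3*z**2 - 20*z + 40)/(z**3 + 2*z**2 - 8*z) = 3/(z + 4) - 1/(z - 2) - 5/z: now ∫(-5/z) dz + ∫(-1/(z - 2)) dz + ∫(3/(z + 4)) dz.
Step 2. Evaluate the standard form [assuming z > -4]: now 3*log(z + 4) + ∫(-5/z) dz + ∫(-1/(z - 2)) dz.
Step 3. Evaluate the standard form [assuming z > 0]: now -5*log(z) + 3*log(z + 4) + ∫(-1/(z - 2)) dz.
Step 4. Evaluate the standard form [assuming z > 2]: now -5*log(z) - log(z - 2) + 3*log(z + 4).
Answer: -5*log(z) - log(z - 2) + 3*log(z + 4).


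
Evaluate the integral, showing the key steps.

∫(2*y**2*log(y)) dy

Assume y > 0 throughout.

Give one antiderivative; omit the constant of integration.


Step 1. Integrate ∫(2*y**2*log(y)) dy by parts with u = log(y), dv = (2*y**2) dy, so v = 2*y**3/3 [assuming y > 0]: now 2*y**3*log(y)/3 + ∫(-2*y**2/3) dy.
Step 2. Evaluate the standard form: now 2*y**3*log(y)/3 - 2*y**3/9.
Answer: 2*y**3*log(y)/3 - 2*y**3/9.


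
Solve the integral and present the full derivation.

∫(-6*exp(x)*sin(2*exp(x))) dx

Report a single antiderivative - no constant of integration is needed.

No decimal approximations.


Step 1. Substitute u = exp(x), turning ∫(-6*exp(x)*sin(2*exp(x))) dx into ∫(-6*sin(2*u)) du: now ∫(-6*sin(2*u)) du.
Step 2. Evaluate the standard form: now 3*cos(2*u).
Step 3. Substitute back u = exp(x): now 3*cos(2*exp(x)).
Answer: 3*cos(2*exp(x)).


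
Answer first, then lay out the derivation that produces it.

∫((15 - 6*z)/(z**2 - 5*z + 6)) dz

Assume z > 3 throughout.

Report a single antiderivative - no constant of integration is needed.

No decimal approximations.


The answer is -3*log(z - 3) - 3*log(z - 2).
Step 1. Decompose ∫((15 - 6*z)/(z**2 - 5*z + 6)) dz by partial fractions, (15 - 6*z)/(z**2 - 5*z + 6) = -3/(z - 2) - 3/(z - 3): now ∫(-3/(z - 3)) dz + ∫(-3/(z - 2)) dz.
Step 2. Evaluate the standard form [assuming z > 2]: now -3*log(z - 2) + ∫(-3/(z - 3)) dz.
Step 3. Evaluate the standard form [assuming z > 3]: now -3*log(z - 3) - 3*log(z - 2).
Answer: -3*log(z - 3) - 3*log(z - 2).


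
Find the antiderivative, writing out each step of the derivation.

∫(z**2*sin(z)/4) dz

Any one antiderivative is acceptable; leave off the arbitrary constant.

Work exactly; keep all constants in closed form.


Step 1. Integrate ∫(z**2*sin(z)/4) dz by parts with u = z**2, dv = (sin(z)/4) dz, so v = -cos(z)/4: now -z**2*cos(z)/4 + ∫(z*cos(z)/2) dz.
Step 2. Integrate ∫(z*cos(z)/2) dz by parts with u = z, dv = (cos(z)/2) dz, so v = sin(z)/2: now -z**2*cos(z)/4 + z*sin(z)/2 + ∫(-sin(z)/2) dz.
Step 3. Evaluate the standard form: now -z**2*cos(z)/4 + z*sin(z)/2 + cos(z)/2.
Answer: -z**2*cos(z)/4 + z*sin(z)/2 + cos(z)/2.


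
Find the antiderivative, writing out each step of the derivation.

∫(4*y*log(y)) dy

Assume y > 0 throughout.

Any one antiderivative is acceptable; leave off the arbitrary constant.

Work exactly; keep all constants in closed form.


Step 1. Integrate ∫(4*y*log(y)) dy by parts with u = log(y), dv = (4*y) dy, so v = 2*y**2 [assuming y > 0]: now 2*y**2*log(y) + ∫(-2*y) dy.
Step 2. Evaluate the standard form: now 2*y**2*log(y) - y**2.
Answer: 2*y**2*log(y) - y**2.


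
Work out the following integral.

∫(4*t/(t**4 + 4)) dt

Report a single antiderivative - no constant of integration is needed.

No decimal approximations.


Answer: atan(t**2/2).


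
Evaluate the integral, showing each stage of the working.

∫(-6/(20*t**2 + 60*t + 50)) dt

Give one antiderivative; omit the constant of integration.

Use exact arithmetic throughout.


Step 1. Substitute u = -2*t - 3, turning ∫(-6/(20*t**2 + 60*t + 50)) dt into ∫(3/(5*(u**2 + 1))) du: now ∫(3/(5*(u**2 + 1))) du.
Step 2. Evaluate the standard form: now 3*atan(u)/5.
Step 3. Substitute back u = -2*t - 3: now -3*atan(2*t + 3)/5.
Answer: -3*atan(2*t + 3)/5.


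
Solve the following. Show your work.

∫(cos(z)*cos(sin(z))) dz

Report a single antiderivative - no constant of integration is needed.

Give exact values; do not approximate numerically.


Step 1. Substitute u = sin(z), turning ∫(cos(z)*cos(sin(z))) dz into ∫(cos(u)) du: now ∫(cos(u)) du.
Step 2. Evaluate the standard form: now sin(u).
Step 3. Substitute back u = sin(z): now sin(sin(z)).
Answer: sin(sin(z)).


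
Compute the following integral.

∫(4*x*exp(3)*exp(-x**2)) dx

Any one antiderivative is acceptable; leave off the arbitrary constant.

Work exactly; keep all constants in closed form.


Answer: -2*exp(3 - x**2).


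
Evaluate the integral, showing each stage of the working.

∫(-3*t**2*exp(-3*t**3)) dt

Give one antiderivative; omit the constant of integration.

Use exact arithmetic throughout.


Step 1. Substitute u = t**3, turning ∫(-3*t**2*exp(-3*t**3)) dt into ∫(-exp(-3*u)) du: now ∫(-exp(-3*u)) du.
Step 2. Evaluate the standard form: now exp(-3*u)/3.
Step 3. Substitute back u = t**3: now exp(-3*t**3)/3.
Answer: exp(-3*t**3)/3.


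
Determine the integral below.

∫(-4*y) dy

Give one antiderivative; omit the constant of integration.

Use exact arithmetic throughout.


Answer: -2*y**2.


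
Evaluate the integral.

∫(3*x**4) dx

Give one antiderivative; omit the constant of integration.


Answer: 3*x**5/5.


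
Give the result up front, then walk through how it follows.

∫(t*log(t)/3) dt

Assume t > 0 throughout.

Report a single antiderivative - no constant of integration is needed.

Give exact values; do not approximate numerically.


The answer is t**2*log(t)/6 - t**2/12.
Step 1. Integrate ∫(t*log(t)/3) dt by parts with u = log(t), dv = (t/3) dt, so v = t**2/6 [assuming t > 0]: now t**2*log(t)/6 + ∫(-t/6) dt.
Step 2. Evaluate the standard form: now t**2*log(t)/6 - t**2/12.
Answer: t**2*log(t)/6 - t**2/12.


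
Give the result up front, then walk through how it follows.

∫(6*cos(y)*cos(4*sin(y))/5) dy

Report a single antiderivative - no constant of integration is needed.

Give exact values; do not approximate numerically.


The answer is 3*sin(4*sin(y))/10.
Step 1. Substitute u = sin(y), turning ∫(6*cos(y)*cos(4*sin(y))/5) dy into ∫(6*cos(4*u)/5) du: now ∫(6*cos(4*u)/5) du.
Step 2. Evaluate the standard form: now 3*sin(4*u)/10.
Step 3. Substitute back u = sin(y): now 3*sin(4*sin(y))/10.
Answer: 3*sin(4*sin(y))/10.


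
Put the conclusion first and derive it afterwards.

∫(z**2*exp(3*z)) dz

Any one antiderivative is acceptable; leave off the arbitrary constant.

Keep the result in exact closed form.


The answer is z**2*exp(3*z)/3 - 2*z*exp(3*z)/9 + 2*exp(3*z)/27.
Step 1. Integrate ∫(z**2*exp(3*z)) dz by parts with u = z**2, dv = (exp(3*z)) dz, so v = exp(3*z)/3: now z**2*exp(3*z)/3 + ∫(-2*z*exp(3*z)/3) dz.
Step 2. Integrate ∫(-2*z*exp(3*z)/3) dz by parts with u = z, dv = (-2*exp(3*z)/3) dz, so v = -2*exp(3*z)/9: now z**2*exp(3*z)/3 - 2*z*exp(3*z)/9 + ∫(2*exp(3*z)/9) dz.
Step 3. Evaluate the standard form: now z**2*exp(3*z)/3 - 2*z*exp(3*z)/9 + 2*exp(3*z)/27.
Answer: z**2*exp(3*z)/3 - 2*z*exp(3*z)/9 + 2*exp(3*z)/27.


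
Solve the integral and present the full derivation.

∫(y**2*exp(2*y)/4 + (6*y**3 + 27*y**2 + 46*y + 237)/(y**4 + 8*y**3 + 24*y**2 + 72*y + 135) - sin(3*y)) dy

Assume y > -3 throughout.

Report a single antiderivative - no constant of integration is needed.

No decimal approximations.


Step 1. Rewrite: now ∫(y**2*exp(2*y)/4) dy + ∫((6*y**3 + 27*y**2 + 46*y + 237)/(y**4 + 8*y**3 + 24*y**2 + 72*y + 135)) dy + ∫(-sin(3*y)) dy.
Step 2. Integrate ∫(y**2*exp(2*y)/4) dy by parts with u = y**2, dv = (exp(2*y)/4) dy, so v = exp(2*y)/8: now y**2*exp(2*y)/8 + ∫(-y*exp(2*y)/4) dy + ∫((6*y**3 + 27*y**2 + 46*y + 237)/(y**4 + 8*y**3 + 24*y**2 + 72*y + 135)) dy + ∫(-sin(3*y)) dy.
Step 3. Integrate ∫(-y*exp(2*y)/4) dy by parts with u = y, dv = (-exp(2*y)/4) dy, so v = -exp(2*y)/8: now y**2*exp(2*y)/8 - y*exp(2*y)/8 + ∫((6*y**3 + 27*y**2 + 46*y + 237)/(y**4 + 8*y**3 + 24*y**2 + 72*y + 135)) dy + ∫(exp(2*y)/8) dy + ∫(-sin(3*y)) dy.
Step 4. Evaluate the standard form: now y**2*exp(2*y)/8 - y*exp(2*y)/8 + exp(2*y)/16 + ∫((6*y**3 + 27*y**2 + 46*y + 237)/(y**4 + 8*y**3 + 24*y**2 + 72*y + 135)) dy + ∫(-sin(3*y)) dy.
Step 5. Decompose ∫((6*y**3 + 27*y**2 + 46*y + 237)/(y**4 + 8*y**3 + 24*y**2 + 72*y + 135)) dy by partial fractions, (6*y**3 + 27*y**2 + 46*y + 237)/(y**4 + 8*y**3 + 24*y**2 + 72*y + 135) = -1/(y**2 + 9) + 1/(y + 5) + 5/(y + 3): now y**2*exp(2*y)/8 - y*exp(2*y)/8 + exp(2*y)/16 + ∫(5/(y + 3)) dy + ∫(1/(y + 5)) dy + ∫(-1/(y**2 + 9)) dy + ∫(-sin(3*y)) dy.
Step 6. Evaluate the standard form [assuming y > -5]: now y**2*exp(2*y)/8 - y*exp(2*y)/8 + exp(2*y)/16 + log(y + 5) + ∫(5/(y + 3)) dy + ∫(-1/(y**2 + 9)) dy + ∫(-sin(3*y)) dy.
Step 7. Evaluate the standard form [assuming y > -3]: now y**2*exp(2*y)/8 - y*exp(2*y)/8 + exp(2*y)/16 + 5*log(y + 3) + log(y + 5) + ∫(-1/(y**2 + 9)) dy + ∫(-sin(3*y)) dy.
Step 8. Evaluate the standard form: now y**2*exp(2*y)/8 - y*exp(2*y)/8 + exp(2*y)/16 + 5*log(y + 3) + log(y + 5) - atan(y/3)/3 + ∫(-sin(3*y)) dy.
Step 9. Evaluate the standard form: now y**2*exp(2*y)/8 - y*exp(2*y)/8 + exp(2*y)/16 + 5*log(y + 3) + log(y + 5) + cos(3*y)/3 - atan(y/3)/3.
Answer: y**2*exp(2*y)/8 - y*exp(2*y)/8 + exp(2*y)/16 + 5*log(y + 3) + log(y + 5) + cos(3*y)/3 - atan(y/3)/3.


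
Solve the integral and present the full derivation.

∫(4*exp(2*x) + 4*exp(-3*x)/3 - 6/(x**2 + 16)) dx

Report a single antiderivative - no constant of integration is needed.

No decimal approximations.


Step 1. Rewrite: now ∫(-6/(x**2 + 16)) dx + ∫(4*exp(-3*x)/3) dx + ∫(4*exp(2*x)) dx.
Step 2. Evaluate the standard form: now -3*atan(x/4)/2 + ∫(4*exp(-3*x)/3) dx + ∫(4*exp(2*x)) dx.
Step 3. Evaluate the standard form: now 2*exp(2*x) - 3*atan(x/4)/2 + ∫(4*exp(-3*x)/3) dx.
Step 4. Evaluate the standard form: now 2*exp(2*x) - 3*atan(x/4)/2 - 4*exp(-3*x)/9.
Answer: 2*exp(2*x) - 3*atan(x/4)/2 - 4*exp(-3*x)/9.


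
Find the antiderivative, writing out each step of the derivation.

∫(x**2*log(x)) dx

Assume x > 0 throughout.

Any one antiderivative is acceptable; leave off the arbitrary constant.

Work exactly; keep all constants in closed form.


Step 1. Integrate ∫(x**2*log(x)) dx by parts with u = log(x), dv = (x**2) dx, so v = x**3/3 [assuming x > 0]: now x**3*log(x)/3 + ∫(-x**2/3) dx.
Step 2. Evaluate the standard form: now x**3*log(x)/3 - x**3/9.
Answer: x**3*log(x)/3 - x**3/9.


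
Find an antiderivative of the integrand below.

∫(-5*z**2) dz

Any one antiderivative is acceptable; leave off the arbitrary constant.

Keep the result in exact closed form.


Answer: -5*z**3/3.


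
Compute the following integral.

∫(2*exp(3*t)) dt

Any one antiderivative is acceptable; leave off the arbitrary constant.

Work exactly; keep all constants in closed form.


Answer: 2*exp(3*t)/3.


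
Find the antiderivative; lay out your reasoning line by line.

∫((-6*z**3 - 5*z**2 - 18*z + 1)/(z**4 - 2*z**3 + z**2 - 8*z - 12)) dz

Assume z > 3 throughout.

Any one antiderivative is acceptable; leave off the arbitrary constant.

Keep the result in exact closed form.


Step 1. Decompose ∫((-6*z**3 - 5*z**2 - 18*z + 1)/(z**4 - 2*z**3 + z**2 - 8*z - 12)) dz by partial fractions, (-6*z**3 - 5*z**2 - 18*z + 1)/(z**4 - 2*z**3 + z**2 - 8*z - 12) = -3/(z**2 + 4) - 1/(z + 1) - 5/(z - 3): now ∫(-5/(z - 3)) dz + ∫(-1/(z + 1)) dz + ∫(-3/(z**2 + 4)) dz.
Step 2. Evaluate the standard form [assuming z > -1]: now -log(z + 1) + ∫(-5/(z - 3)) dz + ∫(-3/(z**2 + 4)) dz.
Step 3. Evaluate the standard form [assuming z > 3]: now -5*log(z - 3) - log(z + 1) + ∫(-3/(z**2 + 4)) dz.
Step 4. Evaluate the standard form: now -5*log(z - 3) - log(z + 1) - 3*atan(z/2)/2.
Answer: -5*log(z - 3) - log(z + 1) - 3*atan(z/2)/2.


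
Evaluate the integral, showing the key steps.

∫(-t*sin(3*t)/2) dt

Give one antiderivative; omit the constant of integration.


Step 1. Integrate ∫(-t*sin(3*t)/2) dt by parts with u = t, dv = (-sin(3*t)/2) dt, so v = cos(3*t)/6: now t*cos(3*t)/6 + ∫(-cos(3*t)/6) dt.
Step 2. Evaluate the standard form: now t*cos(3*t)/6 - sin(3*t)/18.
Answer: t*cos(3*t)/6 - sin(3*t)/18.


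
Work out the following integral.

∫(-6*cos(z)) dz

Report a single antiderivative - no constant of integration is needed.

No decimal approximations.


Answer: -6*sin(z).


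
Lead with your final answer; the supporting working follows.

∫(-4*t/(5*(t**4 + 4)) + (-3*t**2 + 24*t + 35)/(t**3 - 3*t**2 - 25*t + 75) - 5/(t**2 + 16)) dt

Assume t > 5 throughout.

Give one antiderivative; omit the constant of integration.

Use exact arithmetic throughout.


The answer is 4*log(t - 5) - 5*log(t - 3) - 2*log(t + 5) - 5*atan(t/4)/4 - atan(t**2/2)/5.
Step 1. Rewrite: now ∫(-4*t/(5*(t**4 + 4))) dt + ∫((-3*t**2 + 24*t + 35)/(t**3 - 3*t**2 - 25*t + 75)) dt + ∫(-5/(t**2 + 16)) dt.
Step 2. Decompose ∫((-3*t**2 + 24*t + 35)/(t**3 - 3*t**2 - 25*t + 75)) dt by partial fractions, (-3*t**2 + 24*t + 35)/(t**3 - 3*t**2 - 25*t + 75) = -2/(t + 5) - 5/(t - 3) + 4/(t - 5): now ∫(-4*t/(5*(t**4 + 4))) dt + ∫(4/(t - 5)) dt + ∫(-5/(t - 3)) dt + ∫(-2/(t + 5)) dt + ∫(-5/(t**2 + 16)) dt.
Step 3. Evaluate the standard form [assuming t > 3]: now -5*log(t - 3) + ∫(-4*t/(5*(t**4 + 4))) dt + ∫(4/(t - 5)) dt + ∫(-2/(t + 5)) dt + ∫(-5/(t**2 + 16)) dt.
Step 4. Evaluate the standard form [assuming t > -5]: now -5*log(t - 3) - 2*log(t + 5) + ∫(-4*t/(5*(t**4 + 4))) dt + ∫(4/(t - 5)) dt + ∫(-5/(t**2 + 16)) dt.
Step 5. Evaluate the standard form [assuming t > 5]: now 4*log(t - 5) - 5*log(t - 3) - 2*log(t + 5) + ∫(-4*t/(5*(t**4 + 4))) dt + ∫(-5/(t**2 + 16)) dt.
Step 6. Substitute u = t**2, turning ∫(-4*t/(5*(t**4 + 4))) dt into ∫(-2/(5*(u**2 + 4))) du: now 4*log(t - 5) - 5*log(t - 3) - 2*log(t + 5) + ∫(-5/(t**2 + 16)) dt + ∫(-2/(5*(u**2 + 4))) du.
Step 7. Evaluate the standard form: now 4*log(t - 5) - 5*log(t - 3) - 2*log(t + 5) - atan(u/2)/5 + ∫(-5/(t**2 + 16)) dt.
Step 8. Substitute back u = t**2: now 4*log(t - 5) - 5*log(t - 3) - 2*log(t + 5) - atan(t**2/2)/5 + ∫(-5/(t**2 + 16)) dt.
Step 9. Evaluate the standard form: now 4*log(t - 5) - 5*log(t - 3) - 2*log(t + 5) - 5*atan(t/4)/4 - atan(t**2/2)/5.
Answer: 4*log(t - 5) - 5*log(t - 3) - 2*log(t + 5) - 5*atan(t/4)/4 - atan(t**2/2)/5.
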